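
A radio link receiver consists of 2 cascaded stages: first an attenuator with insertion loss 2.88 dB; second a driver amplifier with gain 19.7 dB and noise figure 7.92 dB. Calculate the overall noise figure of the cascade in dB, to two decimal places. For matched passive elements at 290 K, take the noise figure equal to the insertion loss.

10.80 dB

Convert to linear (a loss of L dB is a gain of −L dB): F_i = 10^(NF_i/10), G_i = 10^(G_i,dB/10)
  Stage 1: F_1 = 10^(2.88/10) = 1.941, G_1 = 10^(−2.88/10) = 0.5152
  Stage 2: F_2 = 10^(7.92/10) = 6.194, G_2 = 10^(19.7/10) = 93.33
Friis cascade:
  F = 1.941 + (6.194 − 1)/0.5152 = 12.02
NF = 10 log₁₀(12.02) = 10.80 dB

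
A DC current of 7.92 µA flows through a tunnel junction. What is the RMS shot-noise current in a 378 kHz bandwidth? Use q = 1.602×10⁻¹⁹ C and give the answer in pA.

979 pA

I_n = √(2qI·B)
2qI·B = 2 × 1.602×10⁻¹⁹ × 7.92×10⁻⁶ × 3.78×10⁵ = 9.59×10⁻¹⁹ A²
I_n = √(9.59×10⁻¹⁹) = 9.79×10⁻¹⁰ A = 979 pA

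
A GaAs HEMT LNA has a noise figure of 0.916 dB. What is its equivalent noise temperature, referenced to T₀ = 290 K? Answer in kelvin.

F = 10^(0.916/10) = 1.23481
T_e = (F − 1)·T₀ = (1.23481 − 1) × 290 = 68.1 K

68.1 K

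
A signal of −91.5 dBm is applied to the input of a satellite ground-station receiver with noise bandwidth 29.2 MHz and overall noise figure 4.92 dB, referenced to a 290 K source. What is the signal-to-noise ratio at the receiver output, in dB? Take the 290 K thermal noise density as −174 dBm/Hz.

2.9 dB

Noise floor: N = −174 + 10 log₁₀(B) + NF
10 log₁₀(2.92×10⁷) = 74.65 dB
N = −174 + 74.65 + 4.92 = −94.43 dBm
SNR = P_sig − N = −91.5 − (−94.43) = 2.93 dB → 2.9 dB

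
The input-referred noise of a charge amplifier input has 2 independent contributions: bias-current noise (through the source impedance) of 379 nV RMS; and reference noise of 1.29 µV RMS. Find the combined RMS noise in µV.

1.34 µV

Uncorrelated sources add in power (mean-square): V_tot = √(ΣV_i²)
V_tot = √[(3.79×10⁻⁷)² + (1.29×10⁻⁶)²] = 1.34×10⁻⁶ V = 1.34 µV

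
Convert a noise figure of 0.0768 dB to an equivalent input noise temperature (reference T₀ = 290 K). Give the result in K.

5.17 K

F = 10^(0.0768/10) = 1.01784
T_e = (F − 1)·T₀ = (1.01784 − 1) × 290 = 5.17 K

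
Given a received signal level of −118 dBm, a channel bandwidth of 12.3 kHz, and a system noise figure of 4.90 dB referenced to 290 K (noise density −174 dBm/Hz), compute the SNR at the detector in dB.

10.2 dB

Noise floor: N = −174 + 10 log₁₀(B) + NF
10 log₁₀(1.23×10⁴) = 40.9 dB
N = −174 + 40.9 + 4.90 = −128.20 dBm
SNR = P_sig − N = −118 − (−128.20) = 10.20 dB → 10.2 dB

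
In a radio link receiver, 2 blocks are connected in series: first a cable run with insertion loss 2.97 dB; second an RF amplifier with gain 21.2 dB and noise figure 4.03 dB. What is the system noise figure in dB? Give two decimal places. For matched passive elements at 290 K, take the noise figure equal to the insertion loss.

7.00 dB

Convert to linear (a loss of L dB is a gain of −L dB): F_i = 10^(NF_i/10), G_i = 10^(G_i,dB/10)
  Stage 1: F_1 = 10^(2.97/10) = 1.982, G_1 = 10^(−2.97/10) = 0.5047
  Stage 2: F_2 = 10^(4.03/10) = 2.529, G_2 = 10^(21.2/10) = 131.8
Friis cascade:
  F = 1.982 + (2.529 − 1)/0.5047 = 5.012
NF = 10 log₁₀(5.012) = 7.00 dB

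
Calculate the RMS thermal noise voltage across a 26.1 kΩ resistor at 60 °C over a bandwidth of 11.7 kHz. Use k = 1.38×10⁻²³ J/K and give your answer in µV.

T = 60 °C + 273.15 = 333.15 K
V_n = √(4kTRB)
4kTRB = 4 × 1.38×10⁻²³ × 333.15 × 2.61×10⁴ × 1.17×10⁴ = 5.62×10⁻¹² V²
V_n = √(5.62×10⁻¹²) = 2.37×10⁻⁶ V = 2.37 µV

2.37 µV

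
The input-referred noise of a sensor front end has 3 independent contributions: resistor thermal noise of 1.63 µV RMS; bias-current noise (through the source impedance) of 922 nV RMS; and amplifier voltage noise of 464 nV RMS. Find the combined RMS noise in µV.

1.93 µV

Uncorrelated sources add in power (mean-square): V_tot = √(ΣV_i²)
V_tot = √[(1.63×10⁻⁶)² + (9.22×10⁻⁷)² + (4.64×10⁻⁷)²] = 1.93×10⁻⁶ V = 1.93 µV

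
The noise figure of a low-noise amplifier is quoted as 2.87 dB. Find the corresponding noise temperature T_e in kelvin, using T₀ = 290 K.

272 K

F = 10^(2.87/10) = 1.93642
T_e = (F − 1)·T₀ = (1.93642 − 1) × 290 = 272 K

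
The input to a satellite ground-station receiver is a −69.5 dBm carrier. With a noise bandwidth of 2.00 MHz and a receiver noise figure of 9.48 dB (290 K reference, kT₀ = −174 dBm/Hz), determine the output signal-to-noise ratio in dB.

Noise floor: N = −174 + 10 log₁₀(B) + NF
10 log₁₀(2.00×10⁶) = 63.01 dB
N = −174 + 63.01 + 9.48 = −101.51 dBm
SNR = P_sig − N = −69.5 − (−101.51) = 32.01 dB → 32.0 dB

32.0 dB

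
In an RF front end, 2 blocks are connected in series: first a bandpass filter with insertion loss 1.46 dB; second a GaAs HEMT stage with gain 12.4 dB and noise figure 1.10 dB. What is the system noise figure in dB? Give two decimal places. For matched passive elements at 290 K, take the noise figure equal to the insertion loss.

Convert to linear (a loss of L dB is a gain of −L dB): F_i = 10^(NF_i/10), G_i = 10^(G_i,dB/10)
  Stage 1: F_1 = 10^(1.46/10) = 1.400, G_1 = 10^(−1.46/10) = 0.7145
  Stage 2: F_2 = 10^(1.10/10) = 1.288, G_2 = 10^(12.4/10) = 17.38
Friis cascade:
  F = 1.400 + (1.288 − 1)/0.7145 = 1.803
NF = 10 log₁₀(1.803) = 2.56 dB

2.56 dB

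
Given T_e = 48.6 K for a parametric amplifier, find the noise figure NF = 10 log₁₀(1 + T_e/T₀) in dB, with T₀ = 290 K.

0.673 dB

F = 1 + T_e/T₀ = 1 + 48.6/290 = 1.16759
NF = 10 log₁₀(1.16759) = 0.673 dB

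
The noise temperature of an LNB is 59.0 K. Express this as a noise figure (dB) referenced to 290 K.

F = 1 + T_e/T₀ = 1 + 59.0/290 = 1.20345
NF = 10 log₁₀(1.20345) = 0.804 dB

0.804 dB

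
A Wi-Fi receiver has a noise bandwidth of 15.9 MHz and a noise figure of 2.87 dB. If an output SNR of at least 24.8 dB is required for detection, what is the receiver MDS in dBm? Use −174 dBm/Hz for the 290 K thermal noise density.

Sensitivity = −174 + 10 log₁₀(B) + NF + SNR_min
= −174 + 72.01 + 2.87 + 24.8
= −74.32 dBm → −74.3 dBm

−74.3 dBm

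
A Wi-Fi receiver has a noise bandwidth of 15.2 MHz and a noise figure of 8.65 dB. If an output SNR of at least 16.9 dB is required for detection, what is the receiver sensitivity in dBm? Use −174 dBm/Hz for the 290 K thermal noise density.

Sensitivity = −174 + 10 log₁₀(B) + NF + SNR_min
= −174 + 71.82 + 8.65 + 16.9
= −76.63 dBm → −76.6 dBm

−76.6 dBm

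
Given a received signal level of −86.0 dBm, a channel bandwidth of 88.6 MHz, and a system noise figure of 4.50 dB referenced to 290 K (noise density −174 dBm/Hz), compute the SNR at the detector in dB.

Noise floor: N = −174 + 10 log₁₀(B) + NF
10 log₁₀(8.86×10⁷) = 79.47 dB
N = −174 + 79.47 + 4.50 = −90.03 dBm
SNR = P_sig − N = −86.0 − (−90.03) = 4.03 dB → 4.0 dB

4.0 dB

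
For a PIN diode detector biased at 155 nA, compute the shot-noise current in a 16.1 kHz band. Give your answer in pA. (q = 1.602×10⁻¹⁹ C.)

I_n = √(2qI·B)
2qI·B = 2 × 1.602×10⁻¹⁹ × 1.55×10⁻⁷ × 1.61×10⁴ = 8.00×10⁻²² A²
I_n = √(8.00×10⁻²²) = 2.83×10⁻¹¹ A = 28.3 pA

28.3 pA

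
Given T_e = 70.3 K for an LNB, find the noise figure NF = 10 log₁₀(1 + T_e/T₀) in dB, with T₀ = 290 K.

0.943 dB

F = 1 + T_e/T₀ = 1 + 70.3/290 = 1.24241
NF = 10 log₁₀(1.24241) = 0.943 dB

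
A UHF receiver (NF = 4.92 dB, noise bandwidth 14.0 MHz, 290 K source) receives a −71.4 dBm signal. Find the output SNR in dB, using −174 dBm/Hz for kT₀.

26.2 dB

Noise floor: N = −174 + 10 log₁₀(B) + NF
10 log₁₀(1.40×10⁷) = 71.46 dB
N = −174 + 71.46 + 4.92 = −97.62 dBm
SNR = P_sig − N = −71.4 − (−97.62) = 26.22 dB → 26.2 dB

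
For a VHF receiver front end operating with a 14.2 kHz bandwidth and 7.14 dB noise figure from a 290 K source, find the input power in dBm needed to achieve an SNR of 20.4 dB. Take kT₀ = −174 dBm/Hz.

−104.9 dBm

Sensitivity = −174 + 10 log₁₀(B) + NF + SNR_min
= −174 + 41.52 + 7.14 + 20.4
= −104.94 dBm → −104.9 dBm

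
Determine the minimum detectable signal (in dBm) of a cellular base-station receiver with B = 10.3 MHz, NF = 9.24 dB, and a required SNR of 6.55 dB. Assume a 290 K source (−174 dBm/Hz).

−88.1 dBm

Sensitivity = −174 + 10 log₁₀(B) + NF + SNR_min
= −174 + 70.13 + 9.24 + 6.55
= −88.08 dBm → −88.1 dBm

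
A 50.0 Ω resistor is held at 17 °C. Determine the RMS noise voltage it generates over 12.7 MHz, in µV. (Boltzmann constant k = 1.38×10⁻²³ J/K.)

3.19 µV

T = 17 °C + 273.15 = 290.15 K
V_n = √(4kTRB)
4kTRB = 4 × 1.38×10⁻²³ × 290.15 × 5.00×10¹ × 1.27×10⁷ = 1.02×10⁻¹¹ V²
V_n = √(1.02×10⁻¹¹) = 3.19×10⁻⁶ V = 3.19 µV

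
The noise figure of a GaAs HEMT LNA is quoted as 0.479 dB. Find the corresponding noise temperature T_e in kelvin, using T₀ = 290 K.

F = 10^(0.479/10) = 1.11661
T_e = (F − 1)·T₀ = (1.11661 − 1) × 290 = 33.8 K

33.8 K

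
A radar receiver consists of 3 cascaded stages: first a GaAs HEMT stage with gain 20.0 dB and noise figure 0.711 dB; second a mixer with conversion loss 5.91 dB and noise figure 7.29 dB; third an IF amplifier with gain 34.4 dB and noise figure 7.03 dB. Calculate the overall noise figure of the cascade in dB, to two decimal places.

Convert to linear (a loss of L dB is a gain of −L dB): F_i = 10^(NF_i/10), G_i = 10^(G_i,dB/10)
  Stage 1: F_1 = 10^(0.711/10) = 1.178, G_1 = 10^(20.0/10) = 100.0
  Stage 2: F_2 = 10^(7.29/10) = 5.358, G_2 = 10^(−5.91/10) = 0.2564
  Stage 3: F_3 = 10^(7.03/10) = 5.047, G_3 = 10^(34.4/10) = 2754
Friis cascade:
  F = 1.178 + (5.358 − 1)/100.0 + (5.047 − 1)/25.64 = 1.379
NF = 10 log₁₀(1.379) = 1.40 dB

1.40 dB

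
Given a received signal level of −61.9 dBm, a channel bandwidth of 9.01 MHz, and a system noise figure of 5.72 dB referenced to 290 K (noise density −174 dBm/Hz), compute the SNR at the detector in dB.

36.8 dB

Noise floor: N = −174 + 10 log₁₀(B) + NF
10 log₁₀(9.01×10⁶) = 69.55 dB
N = −174 + 69.55 + 5.72 = −98.73 dBm
SNR = P_sig − N = −61.9 − (−98.73) = 36.83 dB → 36.8 dB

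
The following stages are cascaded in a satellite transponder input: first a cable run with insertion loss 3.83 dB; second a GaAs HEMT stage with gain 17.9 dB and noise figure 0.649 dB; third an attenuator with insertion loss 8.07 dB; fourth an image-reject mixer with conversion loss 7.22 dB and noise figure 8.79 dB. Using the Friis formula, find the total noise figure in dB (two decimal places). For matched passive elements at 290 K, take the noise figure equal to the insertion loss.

6.69 dB

Convert to linear (a loss of L dB is a gain of −L dB): F_i = 10^(NF_i/10), G_i = 10^(G_i,dB/10)
  Stage 1: F_1 = 10^(3.83/10) = 2.415, G_1 = 10^(−3.83/10) = 0.4140
  Stage 2: F_2 = 10^(0.649/10) = 1.161, G_2 = 10^(17.9/10) = 61.66
  Stage 3: F_3 = 10^(8.07/10) = 6.412, G_3 = 10^(−8.07/10) = 0.1560
  Stage 4: F_4 = 10^(8.79/10) = 7.568, G_4 = 10^(−7.22/10) = 0.1897
Friis cascade:
  F = 2.415 + (1.161 − 1)/0.4140 + (6.412 − 1)/25.53 + (7.568 − 1)/3.981 = 4.667
NF = 10 log₁₀(4.667) = 6.69 dB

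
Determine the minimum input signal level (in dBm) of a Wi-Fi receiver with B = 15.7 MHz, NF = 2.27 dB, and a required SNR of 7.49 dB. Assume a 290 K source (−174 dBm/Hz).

−92.3 dBm

Sensitivity = −174 + 10 log₁₀(B) + NF + SNR_min
= −174 + 71.96 + 2.27 + 7.49
= −92.28 dBm → −92.3 dBm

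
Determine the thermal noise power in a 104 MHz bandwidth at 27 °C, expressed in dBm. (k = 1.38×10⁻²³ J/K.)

T = 27 °C + 273.15 = 300.15 K
P_n = kTB = 1.38×10⁻²³ × 300.15 × 1.04×10⁸ = 4.31×10⁻¹³ W
In dBm: 10 log₁₀(4.31×10⁻¹³ / 10⁻³) = −93.7 dBm

−93.7 dBm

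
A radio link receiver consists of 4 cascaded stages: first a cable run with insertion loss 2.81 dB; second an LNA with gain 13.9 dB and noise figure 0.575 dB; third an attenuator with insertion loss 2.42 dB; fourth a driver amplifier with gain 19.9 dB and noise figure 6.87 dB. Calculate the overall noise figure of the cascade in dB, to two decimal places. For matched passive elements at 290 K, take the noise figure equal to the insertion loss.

Convert to linear (a loss of L dB is a gain of −L dB): F_i = 10^(NF_i/10), G_i = 10^(G_i,dB/10)
  Stage 1: F_1 = 10^(2.81/10) = 1.910, G_1 = 10^(−2.81/10) = 0.5236
  Stage 2: F_2 = 10^(0.575/10) = 1.142, G_2 = 10^(13.9/10) = 24.55
  Stage 3: F_3 = 10^(2.42/10) = 1.746, G_3 = 10^(−2.42/10) = 0.5728
  Stage 4: F_4 = 10^(6.87/10) = 4.864, G_4 = 10^(19.9/10) = 97.72
Friis cascade:
  F = 1.910 + (1.142 − 1)/0.5236 + (1.746 − 1)/12.85 + (4.864 − 1)/7.362 = 2.763
NF = 10 log₁₀(2.763) = 4.41 dB

4.41 dB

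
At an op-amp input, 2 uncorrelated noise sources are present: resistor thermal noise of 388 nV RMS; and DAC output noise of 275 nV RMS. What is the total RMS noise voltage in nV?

Uncorrelated sources add in power (mean-square): V_tot = √(ΣV_i²)
V_tot = √[(3.88×10⁻⁷)² + (2.75×10⁻⁷)²] = 4.76×10⁻⁷ V = 476 nV

476 nV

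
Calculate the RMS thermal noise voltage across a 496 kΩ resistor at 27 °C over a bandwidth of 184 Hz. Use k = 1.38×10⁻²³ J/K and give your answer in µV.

T = 27 °C + 273.15 = 300.15 K
V_n = √(4kTRB)
4kTRB = 4 × 1.38×10⁻²³ × 300.15 × 4.96×10⁵ × 1.84×10² = 1.51×10⁻¹² V²
V_n = √(1.51×10⁻¹²) = 1.23×10⁻⁶ V = 1.23 µV

1.23 µV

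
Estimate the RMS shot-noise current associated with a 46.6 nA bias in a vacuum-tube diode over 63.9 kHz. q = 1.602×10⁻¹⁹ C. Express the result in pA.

30.9 pA

I_n = √(2qI·B)
2qI·B = 2 × 1.602×10⁻¹⁹ × 4.66×10⁻⁸ × 6.39×10⁴ = 9.54×10⁻²² A²
I_n = √(9.54×10⁻²²) = 3.09×10⁻¹¹ A = 30.9 pA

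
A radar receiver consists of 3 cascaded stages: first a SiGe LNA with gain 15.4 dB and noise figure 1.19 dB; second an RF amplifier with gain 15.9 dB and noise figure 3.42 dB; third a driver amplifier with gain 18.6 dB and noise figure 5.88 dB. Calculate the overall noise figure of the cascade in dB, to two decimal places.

Convert to linear (a loss of L dB is a gain of −L dB): F_i = 10^(NF_i/10), G_i = 10^(G_i,dB/10)
  Stage 1: F_1 = 10^(1.19/10) = 1.315, G_1 = 10^(15.4/10) = 34.67
  Stage 2: F_2 = 10^(3.42/10) = 2.198, G_2 = 10^(15.9/10) = 38.90
  Stage 3: F_3 = 10^(5.88/10) = 3.873, G_3 = 10^(18.6/10) = 72.44
Friis cascade:
  F = 1.315 + (2.198 − 1)/34.67 + (3.873 − 1)/1349 = 1.352
NF = 10 log₁₀(1.352) = 1.31 dB

1.31 dB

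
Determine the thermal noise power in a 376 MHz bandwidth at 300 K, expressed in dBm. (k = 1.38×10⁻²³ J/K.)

−88.1 dBm

P_n = kTB = 1.38×10⁻²³ × 300 × 3.76×10⁸ = 1.56×10⁻¹² W
In dBm: 10 log₁₀(1.56×10⁻¹² / 10⁻³) = −88.1 dBm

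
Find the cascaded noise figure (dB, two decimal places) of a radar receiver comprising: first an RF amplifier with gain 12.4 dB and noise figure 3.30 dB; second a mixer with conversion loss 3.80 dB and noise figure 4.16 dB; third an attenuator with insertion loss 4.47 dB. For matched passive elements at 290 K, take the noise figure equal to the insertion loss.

3.94 dB

Convert to linear (a loss of L dB is a gain of −L dB): F_i = 10^(NF_i/10), G_i = 10^(G_i,dB/10)
  Stage 1: F_1 = 10^(3.30/10) = 2.138, G_1 = 10^(12.4/10) = 17.38
  Stage 2: F_2 = 10^(4.16/10) = 2.606, G_2 = 10^(−3.80/10) = 0.4169
  Stage 3: F_3 = 10^(4.47/10) = 2.799, G_3 = 10^(−4.47/10) = 0.3573
Friis cascade:
  F = 2.138 + (2.606 − 1)/17.38 + (2.799 − 1)/7.244 = 2.479
NF = 10 log₁₀(2.479) = 3.94 dB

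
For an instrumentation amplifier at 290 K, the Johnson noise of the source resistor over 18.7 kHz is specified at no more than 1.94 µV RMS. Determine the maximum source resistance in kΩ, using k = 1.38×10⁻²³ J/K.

Johnson–Nyquist: V_n = √(4kTRB) ⇒ R = V_n² / (4kTB)
4kTB = 4 × 1.38×10⁻²³ × 290 × 1.87×10⁴ = 2.99×10⁻¹⁶
R = (1.94×10⁻⁶)² / 2.99×10⁻¹⁶ = 1.26×10⁴ Ω = 12.6 kΩ

12.6 kΩ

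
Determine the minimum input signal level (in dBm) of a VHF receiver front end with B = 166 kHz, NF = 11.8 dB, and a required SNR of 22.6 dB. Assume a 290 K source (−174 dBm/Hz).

Sensitivity = −174 + 10 log₁₀(B) + NF + SNR_min
= −174 + 52.2 + 11.8 + 22.6
= −87.4 dBm → −87.4 dBm

−87.4 dBm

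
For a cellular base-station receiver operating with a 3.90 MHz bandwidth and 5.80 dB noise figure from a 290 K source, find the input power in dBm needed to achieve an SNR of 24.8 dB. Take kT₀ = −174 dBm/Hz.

Sensitivity = −174 + 10 log₁₀(B) + NF + SNR_min
= −174 + 65.91 + 5.80 + 24.8
= −77.49 dBm → −77.5 dBm

−77.5 dBm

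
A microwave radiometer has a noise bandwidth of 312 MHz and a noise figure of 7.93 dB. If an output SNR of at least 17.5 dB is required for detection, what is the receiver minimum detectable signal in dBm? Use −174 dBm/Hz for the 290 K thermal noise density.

−63.6 dBm

Sensitivity = −174 + 10 log₁₀(B) + NF + SNR_min
= −174 + 84.94 + 7.93 + 17.5
= −63.63 dBm → −63.6 dBm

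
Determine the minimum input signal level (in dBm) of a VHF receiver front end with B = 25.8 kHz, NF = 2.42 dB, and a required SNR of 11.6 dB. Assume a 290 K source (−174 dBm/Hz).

Sensitivity = −174 + 10 log₁₀(B) + NF + SNR_min
= −174 + 44.12 + 2.42 + 11.6
= −115.86 dBm → −115.9 dBm

−115.9 dBm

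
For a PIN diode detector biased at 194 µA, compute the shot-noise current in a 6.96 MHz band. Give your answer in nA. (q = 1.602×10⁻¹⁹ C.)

I_n = √(2qI·B)
2qI·B = 2 × 1.602×10⁻¹⁹ × 1.94×10⁻⁴ × 6.96×10⁶ = 4.33×10⁻¹⁶ A²
I_n = √(4.33×10⁻¹⁶) = 2.08×10⁻⁸ A = 20.8 nA

20.8 nA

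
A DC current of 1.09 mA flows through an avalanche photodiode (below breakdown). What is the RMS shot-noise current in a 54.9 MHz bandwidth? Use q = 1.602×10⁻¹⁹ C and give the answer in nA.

138 nA

I_n = √(2qI·B)
2qI·B = 2 × 1.602×10⁻¹⁹ × 1.09×10⁻³ × 5.49×10⁷ = 1.92×10⁻¹⁴ A²
I_n = √(1.92×10⁻¹⁴) = 1.38×10⁻⁷ A = 138 nA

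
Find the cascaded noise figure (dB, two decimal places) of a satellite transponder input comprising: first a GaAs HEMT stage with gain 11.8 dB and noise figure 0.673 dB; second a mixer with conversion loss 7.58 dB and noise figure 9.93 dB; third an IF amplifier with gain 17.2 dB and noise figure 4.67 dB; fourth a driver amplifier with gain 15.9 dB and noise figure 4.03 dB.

Convert to linear (a loss of L dB is a gain of −L dB): F_i = 10^(NF_i/10), G_i = 10^(G_i,dB/10)
  Stage 1: F_1 = 10^(0.673/10) = 1.168, G_1 = 10^(11.8/10) = 15.14
  Stage 2: F_2 = 10^(9.93/10) = 9.840, G_2 = 10^(−7.58/10) = 0.1746
  Stage 3: F_3 = 10^(4.67/10) = 2.931, G_3 = 10^(17.2/10) = 52.48
  Stage 4: F_4 = 10^(4.03/10) = 2.529, G_4 = 10^(15.9/10) = 38.90
Friis cascade:
  F = 1.168 + (9.840 − 1)/15.14 + (2.931 − 1)/2.642 + (2.529 − 1)/138.7 = 2.493
NF = 10 log₁₀(2.493) = 3.97 dB

3.97 dB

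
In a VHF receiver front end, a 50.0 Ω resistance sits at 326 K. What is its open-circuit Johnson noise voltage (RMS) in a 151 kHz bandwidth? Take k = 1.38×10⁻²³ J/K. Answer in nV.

369 nV

V_n = √(4kTRB)
4kTRB = 4 × 1.38×10⁻²³ × 326 × 5.00×10¹ × 1.51×10⁵ = 1.36×10⁻¹³ V²
V_n = √(1.36×10⁻¹³) = 3.69×10⁻⁷ V = 369 nV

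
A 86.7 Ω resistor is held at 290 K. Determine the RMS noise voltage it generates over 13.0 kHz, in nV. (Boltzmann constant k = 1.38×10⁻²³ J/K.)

V_n = √(4kTRB)
4kTRB = 4 × 1.38×10⁻²³ × 290 × 8.67×10¹ × 1.30×10⁴ = 1.80×10⁻¹⁴ V²
V_n = √(1.80×10⁻¹⁴) = 1.34×10⁻⁷ V = 134 nV

134 nV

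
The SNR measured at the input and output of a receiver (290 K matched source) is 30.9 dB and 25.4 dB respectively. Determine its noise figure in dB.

NF (dB) = SNR_in(dB) − SNR_out(dB) when the source is at T₀
NF = 30.9 − 25.4 = 5.5 dB

5.5 dB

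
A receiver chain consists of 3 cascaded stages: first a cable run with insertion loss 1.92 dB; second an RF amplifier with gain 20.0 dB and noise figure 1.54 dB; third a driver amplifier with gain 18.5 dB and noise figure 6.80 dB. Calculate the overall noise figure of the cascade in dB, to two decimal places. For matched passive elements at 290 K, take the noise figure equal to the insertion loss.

Convert to linear (a loss of L dB is a gain of −L dB): F_i = 10^(NF_i/10), G_i = 10^(G_i,dB/10)
  Stage 1: F_1 = 10^(1.92/10) = 1.556, G_1 = 10^(−1.92/10) = 0.6427
  Stage 2: F_2 = 10^(1.54/10) = 1.426, G_2 = 10^(20.0/10) = 100.0
  Stage 3: F_3 = 10^(6.80/10) = 4.786, G_3 = 10^(18.5/10) = 70.79
Friis cascade:
  F = 1.556 + (1.426 − 1)/0.6427 + (4.786 − 1)/64.27 = 2.277
NF = 10 log₁₀(2.277) = 3.57 dB

3.57 dB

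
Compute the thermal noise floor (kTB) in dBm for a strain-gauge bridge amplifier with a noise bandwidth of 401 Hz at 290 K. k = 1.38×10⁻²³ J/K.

−147.9 dBm

P_n = kTB = 1.38×10⁻²³ × 290 × 4.01×10² = 1.60×10⁻¹⁸ W
In dBm: 10 log₁₀(1.60×10⁻¹⁸ / 10⁻³) = −147.9 dBm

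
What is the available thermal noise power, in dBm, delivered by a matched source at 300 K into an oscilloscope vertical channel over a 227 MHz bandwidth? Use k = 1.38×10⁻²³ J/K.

P_n = kTB = 1.38×10⁻²³ × 300 × 2.27×10⁸ = 9.40×10⁻¹³ W
In dBm: 10 log₁₀(9.40×10⁻¹³ / 10⁻³) = −90.3 dBm

−90.3 dBm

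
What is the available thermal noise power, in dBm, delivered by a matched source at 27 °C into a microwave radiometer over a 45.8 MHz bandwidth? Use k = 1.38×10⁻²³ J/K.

−97.2 dBm

T = 27 °C + 273.15 = 300.15 K
P_n = kTB = 1.38×10⁻²³ × 300.15 × 4.58×10⁷ = 1.90×10⁻¹³ W
In dBm: 10 log₁₀(1.90×10⁻¹³ / 10⁻³) = −97.2 dBm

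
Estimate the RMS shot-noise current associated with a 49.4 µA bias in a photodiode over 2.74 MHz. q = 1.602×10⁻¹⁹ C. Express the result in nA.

I_n = √(2qI·B)
2qI·B = 2 × 1.602×10⁻¹⁹ × 4.94×10⁻⁵ × 2.74×10⁶ = 4.34×10⁻¹⁷ A²
I_n = √(4.34×10⁻¹⁷) = 6.59×10⁻⁹ A = 6.59 nA

6.59 nA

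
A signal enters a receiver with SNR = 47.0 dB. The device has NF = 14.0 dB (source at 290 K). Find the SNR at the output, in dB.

33.0 dB

By definition F = SNR_in/SNR_out, so in dB: SNR_out = SNR_in − NF
SNR_out = 47.0 − 14.0 = 33.0 dB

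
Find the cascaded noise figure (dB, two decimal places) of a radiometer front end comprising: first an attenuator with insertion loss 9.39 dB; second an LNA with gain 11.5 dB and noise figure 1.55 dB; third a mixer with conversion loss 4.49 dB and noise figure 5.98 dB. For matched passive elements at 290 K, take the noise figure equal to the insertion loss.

Convert to linear (a loss of L dB is a gain of −L dB): F_i = 10^(NF_i/10), G_i = 10^(G_i,dB/10)
  Stage 1: F_1 = 10^(9.39/10) = 8.690, G_1 = 10^(−9.39/10) = 0.1151
  Stage 2: F_2 = 10^(1.55/10) = 1.429, G_2 = 10^(11.5/10) = 14.13
  Stage 3: F_3 = 10^(5.98/10) = 3.963, G_3 = 10^(−4.49/10) = 0.3556
Friis cascade:
  F = 8.690 + (1.429 − 1)/0.1151 + (3.963 − 1)/1.626 = 14.24
NF = 10 log₁₀(14.24) = 11.53 dB

11.53 dB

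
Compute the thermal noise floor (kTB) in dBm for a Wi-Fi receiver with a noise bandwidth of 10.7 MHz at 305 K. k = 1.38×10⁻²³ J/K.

P_n = kTB = 1.38×10⁻²³ × 305 × 1.07×10⁷ = 4.50×10⁻¹⁴ W
In dBm: 10 log₁₀(4.50×10⁻¹⁴ / 10⁻³) = −103.5 dBm

−103.5 dBm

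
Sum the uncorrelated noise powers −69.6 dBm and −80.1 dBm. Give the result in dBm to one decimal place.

−69.2 dBm

Convert to linear, add, convert back:
P₁ = 1.10×10⁻¹⁰ W, P₂ = 9.77×10⁻¹² W
P_tot = 1.19×10⁻¹⁰ W → 10 log₁₀(P_tot / 10⁻³) = −69.2 dBm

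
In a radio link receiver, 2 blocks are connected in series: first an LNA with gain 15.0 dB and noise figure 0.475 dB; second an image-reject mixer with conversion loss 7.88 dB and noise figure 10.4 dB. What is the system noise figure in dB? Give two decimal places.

1.56 dB

Convert to linear (a loss of L dB is a gain of −L dB): F_i = 10^(NF_i/10), G_i = 10^(G_i,dB/10)
  Stage 1: F_1 = 10^(0.475/10) = 1.116, G_1 = 10^(15.0/10) = 31.62
  Stage 2: F_2 = 10^(10.4/10) = 10.96, G_2 = 10^(−7.88/10) = 0.1629
Friis cascade:
  F = 1.116 + (10.96 − 1)/31.62 = 1.431
NF = 10 log₁₀(1.431) = 1.56 dB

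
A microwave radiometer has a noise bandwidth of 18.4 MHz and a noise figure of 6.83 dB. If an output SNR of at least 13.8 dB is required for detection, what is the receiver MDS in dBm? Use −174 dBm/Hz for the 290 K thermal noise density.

Sensitivity = −174 + 10 log₁₀(B) + NF + SNR_min
= −174 + 72.65 + 6.83 + 13.8
= −80.72 dBm → −80.7 dBm

−80.7 dBm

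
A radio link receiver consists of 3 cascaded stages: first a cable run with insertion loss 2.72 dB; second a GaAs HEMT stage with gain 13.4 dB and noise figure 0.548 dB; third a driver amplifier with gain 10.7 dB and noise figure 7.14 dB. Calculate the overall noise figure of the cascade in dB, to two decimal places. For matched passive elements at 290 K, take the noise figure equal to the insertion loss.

Convert to linear (a loss of L dB is a gain of −L dB): F_i = 10^(NF_i/10), G_i = 10^(G_i,dB/10)
  Stage 1: F_1 = 10^(2.72/10) = 1.871, G_1 = 10^(−2.72/10) = 0.5346
  Stage 2: F_2 = 10^(0.548/10) = 1.134, G_2 = 10^(13.4/10) = 21.88
  Stage 3: F_3 = 10^(7.14/10) = 5.176, G_3 = 10^(10.7/10) = 11.75
Friis cascade:
  F = 1.871 + (1.134 − 1)/0.5346 + (5.176 − 1)/11.69 = 2.479
NF = 10 log₁₀(2.479) = 3.94 dB

3.94 dB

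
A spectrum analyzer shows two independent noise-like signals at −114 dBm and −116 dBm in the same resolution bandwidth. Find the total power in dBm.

Convert to linear, add, convert back:
P₁ = 3.98×10⁻¹⁵ W, P₂ = 2.51×10⁻¹⁵ W
P_tot = 6.49×10⁻¹⁵ W → 10 log₁₀(P_tot / 10⁻³) = −111.9 dBm

−111.9 dBm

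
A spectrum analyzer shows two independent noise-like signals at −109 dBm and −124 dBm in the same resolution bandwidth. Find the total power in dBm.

Convert to linear, add, convert back:
P₁ = 1.26×10⁻¹⁴ W, P₂ = 3.98×10⁻¹⁶ W
P_tot = 1.30×10⁻¹⁴ W → 10 log₁₀(P_tot / 10⁻³) = −108.9 dBm

−108.9 dBm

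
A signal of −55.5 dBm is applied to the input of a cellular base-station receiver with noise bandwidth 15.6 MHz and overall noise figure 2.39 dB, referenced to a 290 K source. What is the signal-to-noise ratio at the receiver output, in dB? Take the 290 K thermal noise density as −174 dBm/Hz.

44.2 dB

Noise floor: N = −174 + 10 log₁₀(B) + NF
10 log₁₀(1.56×10⁷) = 71.93 dB
N = −174 + 71.93 + 2.39 = −99.68 dBm
SNR = P_sig − N = −55.5 − (−99.68) = 44.18 dB → 44.2 dB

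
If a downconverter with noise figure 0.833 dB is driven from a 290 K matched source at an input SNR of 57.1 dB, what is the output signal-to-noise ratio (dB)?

By definition F = SNR_in/SNR_out, so in dB: SNR_out = SNR_in − NF
SNR_out = 57.1 − 0.833 = 56.267 dB

56.267 dB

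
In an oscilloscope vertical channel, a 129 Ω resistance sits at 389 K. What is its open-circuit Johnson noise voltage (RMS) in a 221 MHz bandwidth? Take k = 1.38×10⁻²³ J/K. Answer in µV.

24.7 µV

V_n = √(4kTRB)
4kTRB = 4 × 1.38×10⁻²³ × 389 × 1.29×10² × 2.21×10⁸ = 6.12×10⁻¹⁰ V²
V_n = √(6.12×10⁻¹⁰) = 2.47×10⁻⁵ V = 24.7 µV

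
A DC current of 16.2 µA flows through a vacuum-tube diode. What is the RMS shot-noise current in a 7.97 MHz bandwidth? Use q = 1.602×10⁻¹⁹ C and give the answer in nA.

I_n = √(2qI·B)
2qI·B = 2 × 1.602×10⁻¹⁹ × 1.62×10⁻⁵ × 7.97×10⁶ = 4.14×10⁻¹⁷ A²
I_n = √(4.14×10⁻¹⁷) = 6.43×10⁻⁹ A = 6.43 nA

6.43 nA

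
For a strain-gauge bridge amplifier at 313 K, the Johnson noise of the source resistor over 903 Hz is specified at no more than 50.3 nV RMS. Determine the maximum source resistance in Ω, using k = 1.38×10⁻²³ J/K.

Johnson–Nyquist: V_n = √(4kTRB) ⇒ R = V_n² / (4kTB)
4kTB = 4 × 1.38×10⁻²³ × 313 × 9.03×10² = 1.56×10⁻¹⁷
R = (5.03×10⁻⁸)² / 1.56×10⁻¹⁷ = 1.62×10² Ω = 162 Ω

162 Ω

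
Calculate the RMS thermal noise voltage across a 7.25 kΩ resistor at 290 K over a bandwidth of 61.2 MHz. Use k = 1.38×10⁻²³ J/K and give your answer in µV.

V_n = √(4kTRB)
4kTRB = 4 × 1.38×10⁻²³ × 290 × 7.25×10³ × 6.12×10⁷ = 7.10×10⁻⁹ V²
V_n = √(7.10×10⁻⁹) = 8.43×10⁻⁵ V = 84.3 µV

84.3 µV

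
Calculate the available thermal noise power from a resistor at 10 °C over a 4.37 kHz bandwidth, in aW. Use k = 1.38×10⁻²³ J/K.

17.1 aW

T = 10 °C + 273.15 = 283.15 K
P_n = kTB = 1.38×10⁻²³ × 283.15 × 4.37×10³ = 1.71×10⁻¹⁷ W = 17.1 aW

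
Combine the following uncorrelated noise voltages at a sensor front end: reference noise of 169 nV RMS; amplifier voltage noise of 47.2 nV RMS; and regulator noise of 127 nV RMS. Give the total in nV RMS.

217 nV

Uncorrelated sources add in power (mean-square): V_tot = √(ΣV_i²)
V_tot = √[(1.69×10⁻⁷)² + (4.72×10⁻⁸)² + (1.27×10⁻⁷)²] = 2.17×10⁻⁷ V = 217 nV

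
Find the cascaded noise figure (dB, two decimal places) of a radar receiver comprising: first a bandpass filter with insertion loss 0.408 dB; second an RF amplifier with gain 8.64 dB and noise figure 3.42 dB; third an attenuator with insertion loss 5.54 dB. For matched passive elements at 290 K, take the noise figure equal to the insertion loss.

4.47 dB

Convert to linear (a loss of L dB is a gain of −L dB): F_i = 10^(NF_i/10), G_i = 10^(G_i,dB/10)
  Stage 1: F_1 = 10^(0.408/10) = 1.098, G_1 = 10^(−0.408/10) = 0.9103
  Stage 2: F_2 = 10^(3.42/10) = 2.198, G_2 = 10^(8.64/10) = 7.311
  Stage 3: F_3 = 10^(5.54/10) = 3.581, G_3 = 10^(−5.54/10) = 0.2793
Friis cascade:
  F = 1.098 + (2.198 − 1)/0.9103 + (3.581 − 1)/6.656 = 2.802
NF = 10 log₁₀(2.802) = 4.47 dB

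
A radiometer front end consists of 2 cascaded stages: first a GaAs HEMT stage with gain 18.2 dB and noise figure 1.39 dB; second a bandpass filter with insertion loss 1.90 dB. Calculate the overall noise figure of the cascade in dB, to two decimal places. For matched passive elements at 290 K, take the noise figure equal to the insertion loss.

1.42 dB

Convert to linear (a loss of L dB is a gain of −L dB): F_i = 10^(NF_i/10), G_i = 10^(G_i,dB/10)
  Stage 1: F_1 = 10^(1.39/10) = 1.377, G_1 = 10^(18.2/10) = 66.07
  Stage 2: F_2 = 10^(1.90/10) = 1.549, G_2 = 10^(−1.90/10) = 0.6457
Friis cascade:
  F = 1.377 + (1.549 − 1)/66.07 = 1.386
NF = 10 log₁₀(1.386) = 1.42 dB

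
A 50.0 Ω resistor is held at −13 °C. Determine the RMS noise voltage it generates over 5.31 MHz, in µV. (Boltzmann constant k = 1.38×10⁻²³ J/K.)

1.95 µV

T = −13 °C + 273.15 = 260.15 K
V_n = √(4kTRB)
4kTRB = 4 × 1.38×10⁻²³ × 260.15 × 5.00×10¹ × 5.31×10⁶ = 3.81×10⁻¹² V²
V_n = √(3.81×10⁻¹²) = 1.95×10⁻⁶ V = 1.95 µV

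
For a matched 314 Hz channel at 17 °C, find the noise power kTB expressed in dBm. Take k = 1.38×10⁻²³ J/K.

−149.0 dBm

T = 17 °C + 273.15 = 290.15 K
P_n = kTB = 1.38×10⁻²³ × 290.15 × 3.14×10² = 1.26×10⁻¹⁸ W
In dBm: 10 log₁₀(1.26×10⁻¹⁸ / 10⁻³) = −149.0 dBm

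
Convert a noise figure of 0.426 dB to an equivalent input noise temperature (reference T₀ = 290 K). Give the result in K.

F = 10^(0.426/10) = 1.10306
T_e = (F − 1)·T₀ = (1.10306 − 1) × 290 = 29.9 K

29.9 K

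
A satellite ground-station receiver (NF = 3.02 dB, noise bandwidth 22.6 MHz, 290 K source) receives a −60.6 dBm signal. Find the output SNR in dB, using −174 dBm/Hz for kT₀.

Noise floor: N = −174 + 10 log₁₀(B) + NF
10 log₁₀(2.26×10⁷) = 73.54 dB
N = −174 + 73.54 + 3.02 = −97.44 dBm
SNR = P_sig − N = −60.6 − (−97.44) = 36.84 dB → 36.8 dB

36.8 dB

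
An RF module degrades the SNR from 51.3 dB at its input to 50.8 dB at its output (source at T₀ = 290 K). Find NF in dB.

NF (dB) = SNR_in(dB) − SNR_out(dB) when the source is at T₀
NF = 51.3 − 50.8 = 0.5 dB

0.5 dB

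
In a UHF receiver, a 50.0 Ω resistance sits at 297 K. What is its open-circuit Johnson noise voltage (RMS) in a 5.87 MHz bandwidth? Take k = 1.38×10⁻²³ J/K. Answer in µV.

2.19 µV

V_n = √(4kTRB)
4kTRB = 4 × 1.38×10⁻²³ × 297 × 5.00×10¹ × 5.87×10⁶ = 4.81×10⁻¹² V²
V_n = √(4.81×10⁻¹²) = 2.19×10⁻⁶ V = 2.19 µV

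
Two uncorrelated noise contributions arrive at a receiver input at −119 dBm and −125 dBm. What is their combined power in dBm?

Convert to linear, add, convert back:
P₁ = 1.26×10⁻¹⁵ W, P₂ = 3.16×10⁻¹⁶ W
P_tot = 1.58×10⁻¹⁵ W → 10 log₁₀(P_tot / 10⁻³) = −118.0 dBm

−118.0 dBm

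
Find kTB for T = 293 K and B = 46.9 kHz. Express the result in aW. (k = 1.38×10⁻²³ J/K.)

P_n = kTB = 1.38×10⁻²³ × 293 × 4.69×10⁴ = 1.90×10⁻¹⁶ W = 190 aW

190 aW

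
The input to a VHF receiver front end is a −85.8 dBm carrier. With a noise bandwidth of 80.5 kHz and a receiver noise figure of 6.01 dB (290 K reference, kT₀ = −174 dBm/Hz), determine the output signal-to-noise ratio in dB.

33.1 dB

Noise floor: N = −174 + 10 log₁₀(B) + NF
10 log₁₀(8.05×10⁴) = 49.06 dB
N = −174 + 49.06 + 6.01 = −118.93 dBm
SNR = P_sig − N = −85.8 − (−118.93) = 33.13 dB → 33.1 dB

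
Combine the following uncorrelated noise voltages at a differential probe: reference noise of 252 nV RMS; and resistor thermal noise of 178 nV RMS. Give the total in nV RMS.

309 nV

Uncorrelated sources add in power (mean-square): V_tot = √(ΣV_i²)
V_tot = √[(2.52×10⁻⁷)² + (1.78×10⁻⁷)²] = 3.09×10⁻⁷ V = 309 nV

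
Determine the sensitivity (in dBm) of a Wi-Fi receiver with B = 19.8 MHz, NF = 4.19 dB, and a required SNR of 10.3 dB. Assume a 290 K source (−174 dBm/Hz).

Sensitivity = −174 + 10 log₁₀(B) + NF + SNR_min
= −174 + 72.97 + 4.19 + 10.3
= −86.54 dBm → −86.5 dBm

−86.5 dBm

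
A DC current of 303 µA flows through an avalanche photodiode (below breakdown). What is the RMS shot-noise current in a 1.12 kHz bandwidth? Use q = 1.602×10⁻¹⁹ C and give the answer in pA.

330 pA

I_n = √(2qI·B)
2qI·B = 2 × 1.602×10⁻¹⁹ × 3.03×10⁻⁴ × 1.12×10³ = 1.09×10⁻¹⁹ A²
I_n = √(1.09×10⁻¹⁹) = 3.30×10⁻¹⁰ A = 330 pA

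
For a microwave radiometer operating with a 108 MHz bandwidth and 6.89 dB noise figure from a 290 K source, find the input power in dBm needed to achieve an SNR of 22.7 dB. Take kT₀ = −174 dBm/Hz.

−64.1 dBm

Sensitivity = −174 + 10 log₁₀(B) + NF + SNR_min
= −174 + 80.33 + 6.89 + 22.7
= −64.08 dBm → −64.1 dBm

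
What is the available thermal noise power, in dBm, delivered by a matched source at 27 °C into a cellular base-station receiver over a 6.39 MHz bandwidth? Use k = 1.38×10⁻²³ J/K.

T = 27 °C + 273.15 = 300.15 K
P_n = kTB = 1.38×10⁻²³ × 300.15 × 6.39×10⁶ = 2.65×10⁻¹⁴ W
In dBm: 10 log₁₀(2.65×10⁻¹⁴ / 10⁻³) = −105.8 dBm

−105.8 dBm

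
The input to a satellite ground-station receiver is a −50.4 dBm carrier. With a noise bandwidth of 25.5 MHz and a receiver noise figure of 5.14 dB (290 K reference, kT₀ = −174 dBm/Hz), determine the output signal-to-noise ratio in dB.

Noise floor: N = −174 + 10 log₁₀(B) + NF
10 log₁₀(2.55×10⁷) = 74.07 dB
N = −174 + 74.07 + 5.14 = −94.79 dBm
SNR = P_sig − N = −50.4 − (−94.79) = 44.39 dB → 44.4 dB

44.4 dB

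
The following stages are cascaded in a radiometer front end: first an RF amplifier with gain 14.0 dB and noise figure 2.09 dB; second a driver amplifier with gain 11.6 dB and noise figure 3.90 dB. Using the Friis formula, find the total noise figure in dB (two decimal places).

2.24 dB

Convert to linear (a loss of L dB is a gain of −L dB): F_i = 10^(NF_i/10), G_i = 10^(G_i,dB/10)
  Stage 1: F_1 = 10^(2.09/10) = 1.618, G_1 = 10^(14.0/10) = 25.12
  Stage 2: F_2 = 10^(3.90/10) = 2.455, G_2 = 10^(11.6/10) = 14.45
Friis cascade:
  F = 1.618 + (2.455 − 1)/25.12 = 1.676
NF = 10 log₁₀(1.676) = 2.24 dB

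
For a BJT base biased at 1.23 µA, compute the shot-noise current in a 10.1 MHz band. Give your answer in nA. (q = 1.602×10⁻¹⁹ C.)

2.00 nA

I_n = √(2qI·B)
2qI·B = 2 × 1.602×10⁻¹⁹ × 1.23×10⁻⁶ × 1.01×10⁷ = 3.98×10⁻¹⁸ A²
I_n = √(3.98×10⁻¹⁸) = 2.00×10⁻⁹ A = 2.00 nA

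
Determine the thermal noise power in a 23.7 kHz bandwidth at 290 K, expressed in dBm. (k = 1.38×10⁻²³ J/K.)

P_n = kTB = 1.38×10⁻²³ × 290 × 2.37×10⁴ = 9.48×10⁻¹⁷ W
In dBm: 10 log₁₀(9.48×10⁻¹⁷ / 10⁻³) = −130.2 dBm

−130.2 dBm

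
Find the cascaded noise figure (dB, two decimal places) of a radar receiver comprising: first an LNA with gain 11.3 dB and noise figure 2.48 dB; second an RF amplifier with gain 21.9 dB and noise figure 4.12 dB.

Convert to linear (a loss of L dB is a gain of −L dB): F_i = 10^(NF_i/10), G_i = 10^(G_i,dB/10)
  Stage 1: F_1 = 10^(2.48/10) = 1.770, G_1 = 10^(11.3/10) = 13.49
  Stage 2: F_2 = 10^(4.12/10) = 2.582, G_2 = 10^(21.9/10) = 154.9
Friis cascade:
  F = 1.770 + (2.582 − 1)/13.49 = 1.887
NF = 10 log₁₀(1.887) = 2.76 dB

2.76 dB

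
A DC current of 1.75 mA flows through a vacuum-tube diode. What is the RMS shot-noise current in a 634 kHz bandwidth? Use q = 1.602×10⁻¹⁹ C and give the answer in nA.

18.9 nA

I_n = √(2qI·B)
2qI·B = 2 × 1.602×10⁻¹⁹ × 1.75×10⁻³ × 6.34×10⁵ = 3.55×10⁻¹⁶ A²
I_n = √(3.55×10⁻¹⁶) = 1.89×10⁻⁸ A = 18.9 nA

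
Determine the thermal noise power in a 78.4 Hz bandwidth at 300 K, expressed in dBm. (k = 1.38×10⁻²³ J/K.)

P_n = kTB = 1.38×10⁻²³ × 300 × 7.84×10¹ = 3.25×10⁻¹⁹ W
In dBm: 10 log₁₀(3.25×10⁻¹⁹ / 10⁻³) = −154.9 dBm

−154.9 dBm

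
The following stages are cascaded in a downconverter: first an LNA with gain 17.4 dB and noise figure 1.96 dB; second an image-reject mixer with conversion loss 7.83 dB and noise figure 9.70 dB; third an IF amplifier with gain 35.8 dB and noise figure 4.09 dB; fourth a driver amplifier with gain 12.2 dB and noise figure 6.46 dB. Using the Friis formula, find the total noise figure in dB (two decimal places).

Convert to linear (a loss of L dB is a gain of −L dB): F_i = 10^(NF_i/10), G_i = 10^(G_i,dB/10)
  Stage 1: F_1 = 10^(1.96/10) = 1.570, G_1 = 10^(17.4/10) = 54.95
  Stage 2: F_2 = 10^(9.70/10) = 9.333, G_2 = 10^(−7.83/10) = 0.1648
  Stage 3: F_3 = 10^(4.09/10) = 2.564, G_3 = 10^(35.8/10) = 3802
  Stage 4: F_4 = 10^(6.46/10) = 4.426, G_4 = 10^(12.2/10) = 16.60
Friis cascade:
  F = 1.570 + (9.333 − 1)/54.95 + (2.564 − 1)/9.057 + (4.426 − 1)/3.443×10⁴ = 1.895
NF = 10 log₁₀(1.895) = 2.78 dB

2.78 dB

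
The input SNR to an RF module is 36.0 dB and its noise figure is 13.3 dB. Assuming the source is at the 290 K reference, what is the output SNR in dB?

22.7 dB

By definition F = SNR_in/SNR_out, so in dB: SNR_out = SNR_in − NF
SNR_out = 36.0 − 13.3 = 22.7 dB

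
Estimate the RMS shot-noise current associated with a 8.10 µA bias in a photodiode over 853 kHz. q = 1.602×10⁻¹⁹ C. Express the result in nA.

I_n = √(2qI·B)
2qI·B = 2 × 1.602×10⁻¹⁹ × 8.10×10⁻⁶ × 8.53×10⁵ = 2.21×10⁻¹⁸ A²
I_n = √(2.21×10⁻¹⁸) = 1.49×10⁻⁹ A = 1.49 nA

1.49 nA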